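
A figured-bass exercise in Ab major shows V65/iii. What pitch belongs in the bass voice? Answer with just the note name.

The applied chord V65/iii is rooted on G: G-B-D-F.
The figure 65 means first inversion — the third is in the bass.

B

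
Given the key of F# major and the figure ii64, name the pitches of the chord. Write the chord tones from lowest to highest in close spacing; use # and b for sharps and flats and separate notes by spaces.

D# G# B

In F# major, scale degree 2 is G#, and the diatonic chord built there is a minor triad.
That chord is spelled G#-B-D#.
The figured bass 64 indicates second inversion, placing the fifth (D#) in the bass: D#-G#-B.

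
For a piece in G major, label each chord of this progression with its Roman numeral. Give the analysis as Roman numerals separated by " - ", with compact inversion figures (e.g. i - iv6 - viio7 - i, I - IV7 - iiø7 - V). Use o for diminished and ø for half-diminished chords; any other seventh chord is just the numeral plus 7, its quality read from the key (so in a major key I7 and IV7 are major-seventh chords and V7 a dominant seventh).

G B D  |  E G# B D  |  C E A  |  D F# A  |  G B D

G-B-D has root G, degree 1 in G major, so I.
E-G#-B-D: chromatic; E is V of ii, so V7/ii.
C-E-A: minor triad on A = scale degree 2 → ii6.
D-F#-A: major triad on D = scale degree 5 → V.
G-B-D: major triad on G = scale degree 1 → I.

I - V7/ii - ii6 - V - I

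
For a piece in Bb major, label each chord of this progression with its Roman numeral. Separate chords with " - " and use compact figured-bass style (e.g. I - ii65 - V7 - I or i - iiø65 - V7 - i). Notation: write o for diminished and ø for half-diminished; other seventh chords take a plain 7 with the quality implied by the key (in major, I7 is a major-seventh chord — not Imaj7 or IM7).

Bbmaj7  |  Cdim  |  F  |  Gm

I7 - iio - V - vi

Bbmaj7 has root Bb, degree 1 in Bb major, so I7.
Cdim: C with this quality isn't in the key; it's iio, borrowed from the parallel minor.
F: major triad on F = scale degree 5 → V.
Gm: root G is the submediant; minor triad there is vi.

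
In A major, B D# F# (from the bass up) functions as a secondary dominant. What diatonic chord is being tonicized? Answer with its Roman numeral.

V

The chord is a major triad on B.
A dominant resolves down a perfect fifth: B → E. In A major, E is scale degree 5, i.e. V.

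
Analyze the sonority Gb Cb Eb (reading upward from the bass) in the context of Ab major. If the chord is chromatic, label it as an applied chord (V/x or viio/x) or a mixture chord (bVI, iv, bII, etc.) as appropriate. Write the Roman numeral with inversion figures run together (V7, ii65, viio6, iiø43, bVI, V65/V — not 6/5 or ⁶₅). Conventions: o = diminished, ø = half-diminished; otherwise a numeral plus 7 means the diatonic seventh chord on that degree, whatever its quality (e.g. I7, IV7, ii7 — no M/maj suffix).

Stacked in thirds the chord is Cb-Eb-Gb: a major triad on Cb.
Cb is the lowered third degree of Ab major (diatonic 3 would be C). This is a major triad on the lowered third degree, borrowed from the parallel minor.
With Gb in the bass the chord is in second inversion, so the figured bass is 64.

bIII64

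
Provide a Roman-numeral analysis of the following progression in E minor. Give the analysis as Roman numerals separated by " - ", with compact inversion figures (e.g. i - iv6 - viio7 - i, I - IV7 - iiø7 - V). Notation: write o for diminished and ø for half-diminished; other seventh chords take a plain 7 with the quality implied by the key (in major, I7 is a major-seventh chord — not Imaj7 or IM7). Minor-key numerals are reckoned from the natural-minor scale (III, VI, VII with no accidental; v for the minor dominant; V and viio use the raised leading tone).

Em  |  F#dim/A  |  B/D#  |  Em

i - iio6 - V6 - i

Em has root E, degree 1 in E minor, so i.
F#dim/A: diminished triad on F# = scale degree 2 → iio6.
B/D# has root B, degree 5 in E minor, so V6.
Em has root E, degree 1 in E minor, so i.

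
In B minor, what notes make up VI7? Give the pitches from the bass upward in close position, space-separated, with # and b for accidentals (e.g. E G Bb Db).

In B minor, scale degree 6 is G, and the diatonic chord built there is a major seventh chord.
That chord is spelled G-B-D-F#.

G B D F#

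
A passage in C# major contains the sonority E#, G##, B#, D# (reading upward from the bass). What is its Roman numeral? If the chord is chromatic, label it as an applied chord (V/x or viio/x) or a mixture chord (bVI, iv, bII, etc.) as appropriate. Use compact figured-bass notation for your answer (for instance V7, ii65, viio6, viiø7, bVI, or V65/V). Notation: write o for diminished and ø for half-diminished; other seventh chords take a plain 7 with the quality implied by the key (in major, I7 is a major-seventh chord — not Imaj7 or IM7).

V7/vi

Stacked in thirds the chord is E#-G##-B#-D#: a dominant seventh chord on E#.
E# is not a diatonic chord root with this quality in C# major, but it lies a perfect fifth above A# (vi), so the chord functions as an applied dominant of vi.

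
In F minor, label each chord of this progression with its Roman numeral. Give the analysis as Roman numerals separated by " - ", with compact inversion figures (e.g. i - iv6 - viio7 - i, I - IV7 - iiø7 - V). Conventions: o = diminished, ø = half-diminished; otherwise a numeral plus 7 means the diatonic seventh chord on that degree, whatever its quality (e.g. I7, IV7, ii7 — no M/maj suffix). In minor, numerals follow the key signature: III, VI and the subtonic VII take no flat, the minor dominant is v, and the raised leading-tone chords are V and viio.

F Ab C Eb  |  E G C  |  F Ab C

F-Ab-C-Eb: minor seventh chord on F = scale degree 1 → i7.
E-G-C has root C, degree 5 in F minor, so V6.
F-Ab-C: root F is the tonic; minor triad there is i.

i7 - V6 - i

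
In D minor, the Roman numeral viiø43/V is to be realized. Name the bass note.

The applied chord viiø43/V is rooted on G#: G#-B-D-F#.
The figure 43 means second inversion — the fifth is in the bass.

D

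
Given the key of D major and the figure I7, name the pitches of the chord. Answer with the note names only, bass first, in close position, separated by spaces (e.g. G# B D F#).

D F# A C#

In D major, the first degree is D, and the diatonic chord built there is a major seventh chord.
That chord is spelled D-F#-A-C#.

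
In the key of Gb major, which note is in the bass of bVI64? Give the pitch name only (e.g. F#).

Bbb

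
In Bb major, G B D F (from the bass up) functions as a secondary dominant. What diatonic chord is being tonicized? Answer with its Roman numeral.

ii

The chord is a dominant seventh chord on G.
A dominant resolves down a perfect fifth: G → C. In Bb major, C is scale degree 2, i.e. ii.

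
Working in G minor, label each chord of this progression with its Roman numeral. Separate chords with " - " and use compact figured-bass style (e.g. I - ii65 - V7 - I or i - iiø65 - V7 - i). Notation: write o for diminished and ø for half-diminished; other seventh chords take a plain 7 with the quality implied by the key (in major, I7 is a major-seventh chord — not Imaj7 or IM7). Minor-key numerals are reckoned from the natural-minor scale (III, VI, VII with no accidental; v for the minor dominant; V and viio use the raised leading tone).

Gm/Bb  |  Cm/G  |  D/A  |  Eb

Gm/Bb: minor triad on G = scale degree 1 → i6.
Cm/G has root C, degree 4 in G minor, so iv64.
D/A has root D, degree 5 in G minor, so V64.
Eb has root Eb, degree 6 in G minor, so VI.

i6 - iv64 - V64 - VI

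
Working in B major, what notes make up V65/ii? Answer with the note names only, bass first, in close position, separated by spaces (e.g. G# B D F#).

B# D# F# G#

The slash means an applied dominant: we want the dominant of ii. In B major, ii is C# minor, and its dominant is built on G#.
Building a dominant seventh chord on G# gives G#-B#-D#-F#.
The figured bass 65 indicates first inversion, placing the third (B#) in the bass: B#-D#-F#-G#.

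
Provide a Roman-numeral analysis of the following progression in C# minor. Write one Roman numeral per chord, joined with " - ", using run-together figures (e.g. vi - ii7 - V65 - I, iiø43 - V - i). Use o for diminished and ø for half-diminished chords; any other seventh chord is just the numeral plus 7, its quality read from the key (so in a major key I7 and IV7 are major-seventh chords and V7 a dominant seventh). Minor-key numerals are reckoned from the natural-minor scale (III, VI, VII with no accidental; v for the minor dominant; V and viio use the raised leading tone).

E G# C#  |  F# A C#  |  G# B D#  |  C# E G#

E-G#-C#: minor triad on C# = scale degree 1 → i6.
F#-A-C#: root F# is the subdominant; minor triad there is iv.
G#-B-D#: root G# is the dominant; minor triad there is v.
C#-E-G#: root C# is the tonic; minor triad there is i.

i6 - iv - v - i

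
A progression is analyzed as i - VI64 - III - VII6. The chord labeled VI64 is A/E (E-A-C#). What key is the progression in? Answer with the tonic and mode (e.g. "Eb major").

C# minor

The anchor chord is a major triad on A, labeled VI64.
Counting down 5 scale steps from A places the tonic on C#; a major triad on degree 6 is diatonic only in minor.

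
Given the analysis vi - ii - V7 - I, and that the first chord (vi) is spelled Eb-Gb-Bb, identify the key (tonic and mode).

Gb major

The chord Ebm is a minor triad rooted on Eb; its label is vi.
Counting down 5 scale steps from Eb places the tonic on Gb; a minor triad on degree 6 is diatonic only in major.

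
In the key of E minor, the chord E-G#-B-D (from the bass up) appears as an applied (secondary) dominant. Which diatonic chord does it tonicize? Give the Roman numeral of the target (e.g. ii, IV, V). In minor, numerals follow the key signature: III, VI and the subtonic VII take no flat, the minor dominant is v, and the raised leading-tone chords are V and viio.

iv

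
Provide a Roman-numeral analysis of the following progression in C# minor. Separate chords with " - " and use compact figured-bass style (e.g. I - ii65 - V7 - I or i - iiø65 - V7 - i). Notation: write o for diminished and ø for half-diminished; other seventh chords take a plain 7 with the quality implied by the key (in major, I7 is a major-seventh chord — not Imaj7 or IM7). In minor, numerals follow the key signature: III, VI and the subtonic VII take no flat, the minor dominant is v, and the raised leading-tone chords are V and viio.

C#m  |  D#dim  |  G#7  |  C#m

C#m: root C# is the tonic; minor triad there is i.
D#dim: diminished triad on D# = scale degree 2 → iio.
G#7: root G# is the dominant; dominant seventh chord there is V7.
C#m: root C# is the tonic; minor triad there is i.

i - iio - V7 - i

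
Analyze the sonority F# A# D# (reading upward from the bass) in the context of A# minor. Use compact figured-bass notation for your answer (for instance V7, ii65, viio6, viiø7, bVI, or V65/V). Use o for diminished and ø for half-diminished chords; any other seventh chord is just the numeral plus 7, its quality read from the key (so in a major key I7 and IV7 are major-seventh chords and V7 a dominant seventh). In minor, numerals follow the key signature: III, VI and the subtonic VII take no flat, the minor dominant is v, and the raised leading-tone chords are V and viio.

Stacked in thirds the chord is D#-F#-A#: a minor triad on D#.
D# is scale degree 4 in A# minor, and a minor triad on that degree is written iv.
With F# in the bass the chord is in first inversion, so the figured bass is 6.

iv6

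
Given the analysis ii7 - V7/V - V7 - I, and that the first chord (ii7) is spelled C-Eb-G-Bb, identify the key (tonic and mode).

The anchor chord is a minor seventh chord on C, labeled ii7.
Counting down one scale step from C places the tonic on Bb; a minor seventh chord on degree 2 is diatonic only in major.

Bb major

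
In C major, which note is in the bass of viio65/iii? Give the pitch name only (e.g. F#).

F#

The applied chord viio65/iii is rooted on D#: D#-F#-A-C.
The figure 65 means first inversion — the third is in the bass.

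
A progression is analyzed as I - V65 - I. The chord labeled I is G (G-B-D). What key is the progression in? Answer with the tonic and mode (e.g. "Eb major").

G major

The chord G is a major triad rooted on G; its label is I.
If G is scale degree 1 and the mode makes that degree carry a major triad, the tonic is G and the mode is major.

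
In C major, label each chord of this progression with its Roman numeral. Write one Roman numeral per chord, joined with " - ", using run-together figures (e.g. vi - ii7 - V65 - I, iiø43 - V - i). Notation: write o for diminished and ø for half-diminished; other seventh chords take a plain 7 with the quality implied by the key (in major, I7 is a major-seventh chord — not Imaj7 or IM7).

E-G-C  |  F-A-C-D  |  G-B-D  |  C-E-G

I6 - ii65 - V - I

E-G-C has root C, degree 1 in C major, so I6.
F-A-C-D has root D, degree 2 in C major, so ii65.
G-B-D: root G is the dominant; major triad there is V.
C-E-G has root C, degree 1 in C major, so I.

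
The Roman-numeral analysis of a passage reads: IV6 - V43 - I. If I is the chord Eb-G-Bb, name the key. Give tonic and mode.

The anchor chord is a major triad on Eb, labeled I.
If Eb is scale degree 1 and the mode makes that degree carry a major triad, the tonic is Eb and the mode is major.

Eb major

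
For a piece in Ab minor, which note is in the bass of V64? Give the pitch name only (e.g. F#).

Bb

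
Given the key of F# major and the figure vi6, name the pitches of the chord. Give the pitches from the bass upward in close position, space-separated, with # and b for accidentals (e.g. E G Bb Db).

The numeral's case and figure indicate a minor triad. In F# major its root, the submediant, is D#.
Stacking thirds from D# gives D#-F#-A#.
With the 6 figure the chord is in first inversion; from the bass F# upward in close position it reads F#-A#-D#.

F# A# D#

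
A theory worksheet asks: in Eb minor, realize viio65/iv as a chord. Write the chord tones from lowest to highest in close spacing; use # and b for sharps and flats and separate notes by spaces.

Bb Db Fb G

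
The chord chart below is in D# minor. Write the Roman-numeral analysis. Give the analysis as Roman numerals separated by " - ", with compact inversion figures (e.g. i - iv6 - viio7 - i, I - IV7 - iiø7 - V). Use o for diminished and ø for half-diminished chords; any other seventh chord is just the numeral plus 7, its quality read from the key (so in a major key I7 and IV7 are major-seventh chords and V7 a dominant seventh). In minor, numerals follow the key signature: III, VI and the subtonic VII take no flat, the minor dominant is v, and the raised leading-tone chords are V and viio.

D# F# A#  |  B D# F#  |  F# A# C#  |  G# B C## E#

i - VI - III - viio43

D#-F#-A#: root D# is the tonic; minor triad there is i.
B-D#-F# has root B, degree 6 in D# minor, so VI.
F#-A#-C#: root F# is the mediant; major triad there is III.
G#-B-C##-E#: fully diminished seventh chord on C## = scale degree 7 → viio43.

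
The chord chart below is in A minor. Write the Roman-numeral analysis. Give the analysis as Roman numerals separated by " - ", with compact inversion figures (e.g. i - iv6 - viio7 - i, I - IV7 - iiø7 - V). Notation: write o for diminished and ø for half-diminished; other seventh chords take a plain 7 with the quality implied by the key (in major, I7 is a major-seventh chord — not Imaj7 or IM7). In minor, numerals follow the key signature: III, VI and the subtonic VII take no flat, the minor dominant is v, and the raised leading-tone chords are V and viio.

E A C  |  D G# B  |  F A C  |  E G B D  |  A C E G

E-A-C: minor triad on A = scale degree 1 → i64.
D-G#-B has root G#, degree 7 in A minor, so viio64.
F-A-C: root F is the submediant; major triad there is VI.
E-G-B-D has root E, degree 5 in A minor, so v7.
A-C-E-G has root A, degree 1 in A minor, so i7.

i64 - viio64 - VI - v7 - i7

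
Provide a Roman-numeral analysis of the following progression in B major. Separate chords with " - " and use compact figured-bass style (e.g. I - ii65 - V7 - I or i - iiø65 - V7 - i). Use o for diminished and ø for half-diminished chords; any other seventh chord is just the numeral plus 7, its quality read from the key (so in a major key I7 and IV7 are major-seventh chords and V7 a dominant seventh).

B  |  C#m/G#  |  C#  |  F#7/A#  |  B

I - ii64 - V/V - V65 - I

B: major triad on B = scale degree 1 → I.
C#m/G#: minor triad on C# = scale degree 2 → ii64.
C#: a major triad on C#, the applied dominant of V → V/V.
F#7/A#: dominant seventh chord on F# = scale degree 5 → V65.
B has root B, degree 1 in B major, so I.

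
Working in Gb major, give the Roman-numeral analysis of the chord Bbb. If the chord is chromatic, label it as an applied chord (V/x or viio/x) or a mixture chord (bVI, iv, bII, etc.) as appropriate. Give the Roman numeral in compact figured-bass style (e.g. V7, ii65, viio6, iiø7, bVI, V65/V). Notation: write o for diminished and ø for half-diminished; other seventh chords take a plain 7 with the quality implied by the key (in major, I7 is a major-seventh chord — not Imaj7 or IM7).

Stacked in thirds the chord is Bbb-Db-Fb: a major triad on Bbb.
Bbb is the lowered third degree of Gb major (diatonic 3 would be Bb). This is a major triad on the lowered third degree, borrowed from the parallel minor.

bIII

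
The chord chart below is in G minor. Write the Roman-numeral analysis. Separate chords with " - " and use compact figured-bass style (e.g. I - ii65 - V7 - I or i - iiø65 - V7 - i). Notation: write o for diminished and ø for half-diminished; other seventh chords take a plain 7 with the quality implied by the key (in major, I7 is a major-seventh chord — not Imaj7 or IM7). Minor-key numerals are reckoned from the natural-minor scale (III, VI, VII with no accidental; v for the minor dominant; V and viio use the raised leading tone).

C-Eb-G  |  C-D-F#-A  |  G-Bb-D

iv - V42 - i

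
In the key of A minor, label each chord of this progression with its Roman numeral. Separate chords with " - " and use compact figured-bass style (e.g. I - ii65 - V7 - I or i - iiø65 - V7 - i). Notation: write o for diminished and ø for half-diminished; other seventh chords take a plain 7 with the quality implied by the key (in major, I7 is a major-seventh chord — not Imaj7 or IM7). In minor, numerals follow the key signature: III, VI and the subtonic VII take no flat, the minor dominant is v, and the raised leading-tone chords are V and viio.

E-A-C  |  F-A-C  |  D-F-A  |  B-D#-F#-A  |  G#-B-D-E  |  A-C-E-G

i64 - VI - iv - V7/V - V65 - i7

E-A-C: root A is the tonic; minor triad there is i64.
F-A-C: root F is the submediant; major triad there is VI.
D-F-A: minor triad on D = scale degree 4 → iv.
B-D#-F#-A: chromatic; B is V of V, so V7/V.
G#-B-D-E: dominant seventh chord on E = scale degree 5 → V65.
A-C-E-G: root A is the tonic; minor seventh chord there is i7.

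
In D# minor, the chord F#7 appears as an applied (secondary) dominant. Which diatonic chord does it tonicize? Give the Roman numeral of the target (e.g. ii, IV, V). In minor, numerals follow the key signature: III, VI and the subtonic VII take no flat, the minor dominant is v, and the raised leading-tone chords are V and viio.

The chord is a dominant seventh chord on F#.
A dominant resolves down a perfect fifth: F# → B. In D# minor, B is scale degree 6, i.e. VI.

VI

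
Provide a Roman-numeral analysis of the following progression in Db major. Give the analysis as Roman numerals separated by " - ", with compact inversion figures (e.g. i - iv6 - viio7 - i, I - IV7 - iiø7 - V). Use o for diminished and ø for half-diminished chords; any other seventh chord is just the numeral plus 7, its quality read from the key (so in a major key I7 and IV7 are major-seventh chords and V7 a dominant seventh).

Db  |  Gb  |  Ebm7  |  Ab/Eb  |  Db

Db has root Db, degree 1 in Db major, so I.
Gb: major triad on Gb = scale degree 4 → IV.
Ebm7 has root Eb, degree 2 in Db major, so ii7.
Ab/Eb: root Ab is the dominant; major triad there is V64.
Db has root Db, degree 1 in Db major, so I.

I - IV - ii7 - V64 - I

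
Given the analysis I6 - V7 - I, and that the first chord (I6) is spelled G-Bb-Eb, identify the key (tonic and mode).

The anchor chord is a major triad on Eb, labeled I6.
If Eb is scale degree 1 and the mode makes that degree carry a major triad, the tonic is Eb and the mode is major.

Eb major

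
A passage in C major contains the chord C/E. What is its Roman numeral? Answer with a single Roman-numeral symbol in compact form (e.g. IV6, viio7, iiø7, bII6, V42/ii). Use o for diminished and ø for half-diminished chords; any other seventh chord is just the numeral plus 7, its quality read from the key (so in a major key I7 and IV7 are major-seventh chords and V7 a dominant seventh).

I6

Stacked in thirds the chord is C-E-G: a major triad on C.
C is scale degree 1 in C major, and a major triad on that degree is written I.
With E in the bass the chord is in first inversion, so the figured bass is 6.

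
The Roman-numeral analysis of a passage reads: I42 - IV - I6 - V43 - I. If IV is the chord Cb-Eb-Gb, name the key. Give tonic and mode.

IV is given as Cb-Eb-Gb — a major triad with root Cb.
If Cb is scale degree 4 and the mode makes that degree carry a major triad, the tonic is Gb and the mode is major.

Gb major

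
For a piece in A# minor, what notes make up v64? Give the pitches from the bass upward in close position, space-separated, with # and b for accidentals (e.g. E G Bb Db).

The numeral's case and figure indicate a minor triad. In A# minor its root, the dominant, is E#.
That chord is spelled E#-G#-B#.
With the 64 figure the chord is in second inversion; from the bass B# upward in close position it reads B#-E#-G#.

B# E# G#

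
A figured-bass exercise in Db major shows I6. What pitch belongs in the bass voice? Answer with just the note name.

F

I in Db major has root Db; the chord is Db-F-Ab.
The figure 6 means first inversion — the third is in the bass.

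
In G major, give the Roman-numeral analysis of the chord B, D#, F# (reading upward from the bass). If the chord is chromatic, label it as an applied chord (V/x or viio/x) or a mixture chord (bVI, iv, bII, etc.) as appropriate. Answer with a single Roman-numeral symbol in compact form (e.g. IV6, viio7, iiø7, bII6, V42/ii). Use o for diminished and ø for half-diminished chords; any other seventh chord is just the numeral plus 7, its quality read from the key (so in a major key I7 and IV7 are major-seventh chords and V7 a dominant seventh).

The pitches B-D#-F# form a major triad rooted on B.
B is not a diatonic chord root with this quality in G major, but it lies a perfect fifth above E (vi), so the chord functions as an applied dominant of vi.

V/vi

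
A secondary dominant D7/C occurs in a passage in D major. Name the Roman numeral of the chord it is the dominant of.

The chord is a dominant seventh chord on D.
A dominant resolves down a perfect fifth: D → G. In D major, G is scale degree 4, i.e. IV.

IV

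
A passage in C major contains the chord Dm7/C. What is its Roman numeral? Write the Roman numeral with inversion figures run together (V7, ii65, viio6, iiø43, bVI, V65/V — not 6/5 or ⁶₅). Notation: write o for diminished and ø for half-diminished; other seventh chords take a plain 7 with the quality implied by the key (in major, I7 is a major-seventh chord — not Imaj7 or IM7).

The pitches D-F-A-C form a minor seventh chord rooted on D.
D is scale degree 2 in C major, and a minor seventh chord on that degree is written ii7.
With C in the bass the chord is in third inversion, so the figured bass is 42.

ii42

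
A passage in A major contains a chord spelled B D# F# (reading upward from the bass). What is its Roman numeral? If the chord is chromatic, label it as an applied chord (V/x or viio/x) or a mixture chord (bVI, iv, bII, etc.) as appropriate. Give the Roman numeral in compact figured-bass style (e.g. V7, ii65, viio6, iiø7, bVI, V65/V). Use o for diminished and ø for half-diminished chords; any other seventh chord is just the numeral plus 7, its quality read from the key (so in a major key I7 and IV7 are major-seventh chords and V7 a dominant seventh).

V/V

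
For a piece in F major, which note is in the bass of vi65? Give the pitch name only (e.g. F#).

F

vi in F major has root D; the chord is D-F-A-C.
The figure 65 means first inversion — the third is in the bass.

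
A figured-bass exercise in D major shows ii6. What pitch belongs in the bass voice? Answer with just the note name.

ii in D major has root E; the chord is E-G-B.
The figure 6 means first inversion — the third is in the bass.

G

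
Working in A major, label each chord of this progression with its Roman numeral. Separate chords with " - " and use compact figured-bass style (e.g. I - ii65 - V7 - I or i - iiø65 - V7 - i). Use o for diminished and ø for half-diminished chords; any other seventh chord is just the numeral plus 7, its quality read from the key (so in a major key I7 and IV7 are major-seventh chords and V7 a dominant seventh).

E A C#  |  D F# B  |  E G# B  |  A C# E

I64 - ii6 - V - I

E-A-C# has root A, degree 1 in A major, so I64.
D-F#-B has root B, degree 2 in A major, so ii6.
E-G#-B has root E, degree 5 in A major, so V.
A-C#-E has root A, degree 1 in A major, so I.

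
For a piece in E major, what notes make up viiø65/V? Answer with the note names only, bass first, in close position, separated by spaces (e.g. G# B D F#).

C# E G# A#

viiø65/V is a secondary leading-tone chord. The target V is B in E major; the applied chord is rooted a semitone below, on A#.
Building a half-diminished seventh chord on A# gives A#-C#-E-G#.
The figured bass 65 indicates first inversion, placing the third (C#) in the bass: C#-E-G#-A#.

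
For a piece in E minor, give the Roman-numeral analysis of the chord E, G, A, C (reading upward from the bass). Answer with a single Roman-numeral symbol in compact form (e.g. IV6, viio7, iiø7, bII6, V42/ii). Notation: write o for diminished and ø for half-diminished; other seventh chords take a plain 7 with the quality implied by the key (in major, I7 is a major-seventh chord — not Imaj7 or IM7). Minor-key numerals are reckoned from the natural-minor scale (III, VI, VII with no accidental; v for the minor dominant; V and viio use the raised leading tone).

The pitches A-C-E-G form a minor seventh chord rooted on A.
In E minor, A is the subdominant; the diatonic minor seventh chord there is iv7.
With E in the bass the chord is in second inversion, so the figured bass is 43.

iv43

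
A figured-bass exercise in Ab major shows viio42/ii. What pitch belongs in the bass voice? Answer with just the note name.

Gb

The applied chord viio42/ii is rooted on A: A-C-Eb-Gb.
The figure 42 means third inversion — the seventh is in the bass.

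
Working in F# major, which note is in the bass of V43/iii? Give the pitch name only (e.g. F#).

The applied chord V43/iii is rooted on E#: E#-G##-B#-D#.
The figure 43 means second inversion — the fifth is in the bass.

B#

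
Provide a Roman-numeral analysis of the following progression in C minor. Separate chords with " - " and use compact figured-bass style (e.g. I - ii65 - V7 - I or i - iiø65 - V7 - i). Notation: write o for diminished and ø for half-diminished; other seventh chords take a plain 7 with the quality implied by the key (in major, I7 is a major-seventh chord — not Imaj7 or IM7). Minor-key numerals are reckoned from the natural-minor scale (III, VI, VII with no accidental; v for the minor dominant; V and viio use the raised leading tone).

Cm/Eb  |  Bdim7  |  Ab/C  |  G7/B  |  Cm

i6 - viio7 - VI6 - V65 - i

Cm/Eb: root C is the tonic; minor triad there is i6.
Bdim7: fully diminished seventh chord on B = scale degree 7 → viio7.
Ab/C: major triad on Ab = scale degree 6 → VI6.
G7/B: root G is the dominant; dominant seventh chord there is V65.
Cm has root C, degree 1 in C minor, so i.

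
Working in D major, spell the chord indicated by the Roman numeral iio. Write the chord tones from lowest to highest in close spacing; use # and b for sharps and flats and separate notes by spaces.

E G Bb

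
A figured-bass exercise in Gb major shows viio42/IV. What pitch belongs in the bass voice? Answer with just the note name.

The applied chord viio42/IV is rooted on Bb: Bb-Db-Fb-Abb.
The figure 42 means third inversion — the seventh is in the bass.

Abb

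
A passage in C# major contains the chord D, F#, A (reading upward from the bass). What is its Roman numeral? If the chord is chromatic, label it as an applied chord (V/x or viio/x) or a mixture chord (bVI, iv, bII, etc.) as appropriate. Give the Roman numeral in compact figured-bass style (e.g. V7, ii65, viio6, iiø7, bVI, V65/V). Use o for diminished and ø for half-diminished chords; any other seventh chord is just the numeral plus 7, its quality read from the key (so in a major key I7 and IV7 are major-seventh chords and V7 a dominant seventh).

Stacked in thirds the chord is D-F#-A: a major triad on D.
D is the lowered second degree of C# major (diatonic 2 would be D#). This is the Neapolitan chord — a major triad on the lowered second degree.

bII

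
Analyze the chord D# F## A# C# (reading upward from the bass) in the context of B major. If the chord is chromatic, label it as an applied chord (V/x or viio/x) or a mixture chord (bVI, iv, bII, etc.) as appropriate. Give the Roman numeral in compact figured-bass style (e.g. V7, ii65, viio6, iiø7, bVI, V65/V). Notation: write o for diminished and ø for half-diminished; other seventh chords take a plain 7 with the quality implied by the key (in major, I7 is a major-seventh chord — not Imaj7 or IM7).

V7/vi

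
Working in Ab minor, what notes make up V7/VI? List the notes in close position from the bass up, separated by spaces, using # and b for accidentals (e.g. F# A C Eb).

Cb Eb Gb Bbb

V7/VI is a secondary dominant — the dominant seventh of VI. VI in Ab minor is Fb, so the applied chord's root is Cb, a perfect fifth above.
Building a dominant seventh chord on Cb gives Cb-Eb-Gb-Bbb.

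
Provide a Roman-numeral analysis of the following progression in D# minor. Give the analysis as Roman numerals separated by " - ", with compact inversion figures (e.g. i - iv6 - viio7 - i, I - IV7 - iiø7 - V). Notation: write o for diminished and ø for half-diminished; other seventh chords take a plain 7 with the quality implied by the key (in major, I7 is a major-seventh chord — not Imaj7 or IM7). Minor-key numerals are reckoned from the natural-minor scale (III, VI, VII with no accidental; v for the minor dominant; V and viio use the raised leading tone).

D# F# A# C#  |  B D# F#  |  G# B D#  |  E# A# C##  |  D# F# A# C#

i7 - VI - iv - V64 - i7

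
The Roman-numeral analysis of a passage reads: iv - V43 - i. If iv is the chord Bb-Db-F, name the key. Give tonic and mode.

The anchor chord is a minor triad on Bb, labeled iv.
If Bb is scale degree 4 and the mode makes that degree carry a minor triad, the tonic is F and the mode is minor.

F minor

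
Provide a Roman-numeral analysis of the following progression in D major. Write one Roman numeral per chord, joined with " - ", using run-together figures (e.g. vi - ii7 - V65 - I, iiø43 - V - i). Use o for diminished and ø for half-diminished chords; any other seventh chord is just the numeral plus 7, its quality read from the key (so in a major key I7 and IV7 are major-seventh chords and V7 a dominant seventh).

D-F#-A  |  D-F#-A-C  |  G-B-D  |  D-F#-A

I - V7/IV - IV - I

D-F#-A has root D, degree 1 in D major, so I.
D-F#-A-C: chromatic; D is V of IV, so V7/IV.
G-B-D: major triad on G = scale degree 4 → IV.
D-F#-A has root D, degree 1 in D major, so I.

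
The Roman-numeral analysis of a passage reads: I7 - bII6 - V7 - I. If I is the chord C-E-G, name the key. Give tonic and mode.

The anchor chord is a major triad on C, labeled I.
If C is scale degree 1 and the mode makes that degree carry a major triad, the tonic is C and the mode is major.

C major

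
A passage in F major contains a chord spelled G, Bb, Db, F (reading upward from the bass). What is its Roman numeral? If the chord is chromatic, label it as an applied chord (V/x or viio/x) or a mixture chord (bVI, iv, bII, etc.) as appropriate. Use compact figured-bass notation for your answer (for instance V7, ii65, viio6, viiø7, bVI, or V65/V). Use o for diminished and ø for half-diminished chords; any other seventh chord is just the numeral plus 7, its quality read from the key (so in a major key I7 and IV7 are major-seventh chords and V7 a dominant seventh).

iiø7

Stacked in thirds the chord is G-Bb-Db-F: a half-diminished seventh chord on G.
G is the second degree of F major. This is the half-diminished supertonic seventh, borrowed from the parallel minor.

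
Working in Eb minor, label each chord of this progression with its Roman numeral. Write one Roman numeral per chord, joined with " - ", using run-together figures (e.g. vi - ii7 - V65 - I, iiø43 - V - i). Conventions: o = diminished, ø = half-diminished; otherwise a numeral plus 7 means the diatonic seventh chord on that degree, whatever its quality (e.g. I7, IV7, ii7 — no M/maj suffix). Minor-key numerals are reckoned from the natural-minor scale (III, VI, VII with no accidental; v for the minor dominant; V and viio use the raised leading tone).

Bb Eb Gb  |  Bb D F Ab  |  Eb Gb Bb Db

Bb-Eb-Gb: minor triad on Eb = scale degree 1 → i64.
Bb-D-F-Ab: dominant seventh chord on Bb = scale degree 5 → V7.
Eb-Gb-Bb-Db: minor seventh chord on Eb = scale degree 1 → i7.

i64 - V7 - i7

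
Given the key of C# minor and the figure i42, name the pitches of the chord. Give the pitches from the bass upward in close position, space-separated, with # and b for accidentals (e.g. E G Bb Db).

The numeral's case and figure indicate a minor seventh chord. In C# minor its root, scale degree 1, is C#.
That chord is spelled C#-E-G#-B.
The figured bass 42 indicates third inversion, placing the seventh (B) in the bass: B-C#-E-G#.

B C# E G#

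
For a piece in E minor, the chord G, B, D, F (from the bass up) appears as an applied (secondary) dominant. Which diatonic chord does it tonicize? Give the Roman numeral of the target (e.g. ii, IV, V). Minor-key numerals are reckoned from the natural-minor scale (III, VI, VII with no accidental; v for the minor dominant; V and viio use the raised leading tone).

VI

The chord is a dominant seventh chord on G.
A dominant resolves down a perfect fifth: G → C. In E minor, C is scale degree 6, i.e. VI.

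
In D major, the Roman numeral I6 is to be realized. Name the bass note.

I in D major has root D; the chord is D-F#-A.
The figure 6 means first inversion — the third is in the bass.

F#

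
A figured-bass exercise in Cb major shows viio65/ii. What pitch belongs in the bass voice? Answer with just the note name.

The applied chord viio65/ii is rooted on C: C-Eb-Gb-Bbb.
The figure 65 means first inversion — the third is in the bass.

Eb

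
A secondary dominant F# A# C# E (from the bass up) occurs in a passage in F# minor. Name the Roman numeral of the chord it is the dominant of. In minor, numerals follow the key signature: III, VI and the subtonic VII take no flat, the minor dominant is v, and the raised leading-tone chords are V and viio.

iv

The chord is a dominant seventh chord on F#.
A dominant resolves down a perfect fifth: F# → B. In F# minor, B is scale degree 4, i.e. iv.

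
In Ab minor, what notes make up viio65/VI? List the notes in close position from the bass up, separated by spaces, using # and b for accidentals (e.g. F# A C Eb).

The slash marks an applied leading-tone chord: viio of VI. In Ab minor, VI is Fb, so the leading tone to it is Eb, a half step below.
Building a fully diminished seventh chord on Eb gives Eb-Gb-Bbb-Dbb.
With the 65 figure the chord is in first inversion; from the bass Gb upward in close position it reads Gb-Bbb-Dbb-Eb.

Gb Bbb Dbb Eb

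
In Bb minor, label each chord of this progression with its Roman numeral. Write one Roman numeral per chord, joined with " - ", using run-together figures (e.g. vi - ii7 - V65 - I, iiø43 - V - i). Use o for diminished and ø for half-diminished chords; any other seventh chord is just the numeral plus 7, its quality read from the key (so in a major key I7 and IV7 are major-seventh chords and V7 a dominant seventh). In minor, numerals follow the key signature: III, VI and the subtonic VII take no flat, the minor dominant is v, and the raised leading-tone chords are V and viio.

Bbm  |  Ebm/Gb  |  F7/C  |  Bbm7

i - iv6 - V43 - i7

Bbm: minor triad on Bb = scale degree 1 → i.
Ebm/Gb: minor triad on Eb = scale degree 4 → iv6.
F7/C has root F, degree 5 in Bb minor, so V43.
Bbm7: minor seventh chord on Bb = scale degree 1 → i7.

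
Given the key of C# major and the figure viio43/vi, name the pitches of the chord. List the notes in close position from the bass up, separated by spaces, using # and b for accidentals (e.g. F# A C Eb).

viio43/vi is a secondary leading-tone chord. The target vi is A# in C# major; the applied chord is rooted a semitone below, on G##.
Building a fully diminished seventh chord on G## gives G##-B#-D#-F#.
The figured bass 43 indicates second inversion, placing the fifth (D#) in the bass: D#-F#-G##-B#.

D# F# G## B#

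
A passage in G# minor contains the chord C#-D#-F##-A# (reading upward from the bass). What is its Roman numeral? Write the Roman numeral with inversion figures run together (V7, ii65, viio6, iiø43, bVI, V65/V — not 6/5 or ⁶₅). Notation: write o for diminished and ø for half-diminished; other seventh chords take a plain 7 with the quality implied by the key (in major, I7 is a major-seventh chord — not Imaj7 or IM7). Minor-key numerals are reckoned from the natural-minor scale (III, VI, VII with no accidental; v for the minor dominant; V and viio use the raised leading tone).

The pitches D#-F##-A#-C# form a dominant seventh chord rooted on D#.
In G# minor, D# is the dominant; the diatonic dominant seventh chord there is V7.
With C# in the bass the chord is in third inversion, so the figured bass is 42.

V42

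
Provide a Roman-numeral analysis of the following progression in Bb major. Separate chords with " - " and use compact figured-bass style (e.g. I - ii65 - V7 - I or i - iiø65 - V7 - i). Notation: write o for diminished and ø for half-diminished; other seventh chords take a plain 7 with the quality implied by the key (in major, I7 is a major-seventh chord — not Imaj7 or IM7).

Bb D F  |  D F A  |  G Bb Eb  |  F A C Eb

I - iii - IV6 - V7

Bb-D-F: major triad on Bb = scale degree 1 → I.
D-F-A: minor triad on D = scale degree 3 → iii.
G-Bb-Eb: major triad on Eb = scale degree 4 → IV6.
F-A-C-Eb has root F, degree 5 in Bb major, so V7.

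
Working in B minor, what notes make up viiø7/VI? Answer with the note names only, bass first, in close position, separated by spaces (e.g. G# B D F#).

F# A C E

viiø7/VI is a secondary leading-tone chord. The target VI is G in B minor; the applied chord is rooted a semitone below, on F#.
Building a half-diminished seventh chord on F# gives F#-A-C-E.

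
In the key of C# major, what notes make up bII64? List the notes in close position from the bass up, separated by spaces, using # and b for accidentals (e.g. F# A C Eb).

A D F#

bII64 is the Neapolitan chord — a major triad on the lowered second degree. In C# major that root is D.
So the chord is D-F#-A.
With the 64 figure the chord is in second inversion; from the bass A upward in close position it reads A-D-F#.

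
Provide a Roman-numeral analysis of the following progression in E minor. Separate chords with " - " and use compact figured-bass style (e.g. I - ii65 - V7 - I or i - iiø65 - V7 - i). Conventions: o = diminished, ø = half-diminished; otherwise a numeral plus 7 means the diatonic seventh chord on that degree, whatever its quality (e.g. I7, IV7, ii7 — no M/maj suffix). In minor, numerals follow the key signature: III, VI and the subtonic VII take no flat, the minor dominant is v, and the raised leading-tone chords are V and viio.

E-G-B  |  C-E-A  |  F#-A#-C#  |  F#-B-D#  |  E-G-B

i - iv6 - V/V - V64 - i

E-G-B: root E is the tonic; minor triad there is i.
C-E-A: minor triad on A = scale degree 4 → iv6.
F#-A#-C# is the secondary dominant of V (major triad on F#): V/V.
F#-B-D# has root B, degree 5 in E minor, so V64.
E-G-B has root E, degree 1 in E minor, so i.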